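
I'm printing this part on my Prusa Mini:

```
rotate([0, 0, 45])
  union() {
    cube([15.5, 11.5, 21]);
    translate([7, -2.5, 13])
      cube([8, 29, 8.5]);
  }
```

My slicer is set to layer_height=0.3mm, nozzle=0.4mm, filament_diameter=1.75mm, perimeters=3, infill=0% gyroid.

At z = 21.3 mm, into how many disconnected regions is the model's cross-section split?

At z = 21.3 mm: the cube is not intersected at this z (z outside [0, 21]); the cube at (7, -2.5) is present — its section is the full 8×29 rectangle; Merging all regions: only the 8×29 cube at (7, -2.5) is present, so the union is just that shape — 1 connected region; (rotated 45° about Z; rotation is an isometry so areas/perimeters/island counts are preserved). The result has 1 disconnected region.

1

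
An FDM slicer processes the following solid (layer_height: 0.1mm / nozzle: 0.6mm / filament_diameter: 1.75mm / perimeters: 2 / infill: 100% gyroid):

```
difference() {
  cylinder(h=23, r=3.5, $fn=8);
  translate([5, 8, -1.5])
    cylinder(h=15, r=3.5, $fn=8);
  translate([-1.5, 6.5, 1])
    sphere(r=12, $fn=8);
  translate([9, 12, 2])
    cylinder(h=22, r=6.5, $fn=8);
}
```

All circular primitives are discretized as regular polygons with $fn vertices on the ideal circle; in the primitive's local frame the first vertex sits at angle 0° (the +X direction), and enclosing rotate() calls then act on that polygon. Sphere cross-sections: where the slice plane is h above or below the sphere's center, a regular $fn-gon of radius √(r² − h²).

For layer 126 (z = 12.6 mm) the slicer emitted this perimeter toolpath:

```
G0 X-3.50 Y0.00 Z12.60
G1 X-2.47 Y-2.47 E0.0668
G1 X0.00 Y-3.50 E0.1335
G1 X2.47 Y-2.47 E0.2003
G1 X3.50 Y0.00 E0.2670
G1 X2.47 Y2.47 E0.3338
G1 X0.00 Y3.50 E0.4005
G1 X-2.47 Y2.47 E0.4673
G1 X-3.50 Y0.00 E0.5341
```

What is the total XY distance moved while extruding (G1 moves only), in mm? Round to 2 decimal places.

Sum the Euclidean lengths of each G1 segment: total = 21.41 mm.

21.41 mm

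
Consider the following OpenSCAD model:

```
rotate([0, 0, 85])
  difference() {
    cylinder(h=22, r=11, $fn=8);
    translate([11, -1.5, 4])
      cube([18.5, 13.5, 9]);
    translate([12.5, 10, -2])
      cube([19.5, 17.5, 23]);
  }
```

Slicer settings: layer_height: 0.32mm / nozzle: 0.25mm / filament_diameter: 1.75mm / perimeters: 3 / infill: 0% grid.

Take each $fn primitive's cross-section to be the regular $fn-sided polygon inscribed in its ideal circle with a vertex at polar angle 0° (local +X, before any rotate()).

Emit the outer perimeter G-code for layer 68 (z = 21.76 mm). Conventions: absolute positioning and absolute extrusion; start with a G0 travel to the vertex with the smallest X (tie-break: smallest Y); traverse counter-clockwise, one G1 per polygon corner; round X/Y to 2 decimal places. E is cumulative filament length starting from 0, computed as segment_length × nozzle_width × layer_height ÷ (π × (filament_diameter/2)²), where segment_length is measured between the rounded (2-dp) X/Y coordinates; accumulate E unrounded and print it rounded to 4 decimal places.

At z = 21.76 mm: the cylinder: section is a regular 8-gon, circumradius r=11; the cube at (11, -1.5) is not intersected at this z (z outside [4, 13]); the cube at (12.5, 10) is absent (z outside [-2, 21]); Taking the first minus the rest: none of the subtracted shapes is present at this height, so the r=11 cylinder is unchanged — 1 connected region; (rotated 85° about Z; rotation is an isometry so areas/perimeters/island counts are preserved). The outline is a single polygon with 8 vertices. Extrusion per mm of travel: 0.25 × 0.32 / (π × 0.875²) = 0.033260. Accumulating E over each segment gives final E = 2.2406.

G0 X-10.96 Y0.96 Z21.76
G1 X-8.43 Y-7.07 E0.2800
G1 X-0.96 Y-10.96 E0.5601
G1 X7.07 Y-8.43 E0.8402
G1 X10.96 Y-0.96 E1.1203
G1 X8.43 Y7.07 E1.4003
G1 X0.96 Y10.96 E1.6804
G1 X-7.07 Y8.43 E1.9605
G1 X-10.96 Y0.96 E2.2406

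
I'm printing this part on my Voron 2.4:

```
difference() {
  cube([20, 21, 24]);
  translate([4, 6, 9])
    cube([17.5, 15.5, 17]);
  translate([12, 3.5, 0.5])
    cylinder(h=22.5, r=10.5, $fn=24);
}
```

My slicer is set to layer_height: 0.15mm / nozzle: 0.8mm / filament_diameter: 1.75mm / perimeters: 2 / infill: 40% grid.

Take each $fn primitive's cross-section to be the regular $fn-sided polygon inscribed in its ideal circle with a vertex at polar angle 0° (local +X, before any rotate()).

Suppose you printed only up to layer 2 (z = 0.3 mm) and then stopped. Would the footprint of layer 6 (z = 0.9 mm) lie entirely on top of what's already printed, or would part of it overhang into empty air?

entirely on top

Compare the two slices. At z = 0.3: the 20×21 cube contributes its full rectangle (area 420.00 mm²); the cube at (4, 6) does not reach this height (z outside [9, 26]); the cylinder at (12, 3.5) does not reach this height (z outside [0.5, 23]); Subtracting the remaining from the first: none of the subtracted shapes is present at this height, so the 20×21 cube is unchanged — area = 420.00 mm². At z = 0.9: the cube is present — its section is the full 20×21 rectangle (area 420.00 mm²); the cube at (4, 6) is not intersected at this z (z outside [9, 26]); the cylinder at (12, 3.5): section is a regular 24-gon, circumradius r=10.5 (area = (24/2)·10.500²·sin(360°/24) = 342.42 mm²); After the difference (first − rest): starting from the 20×21 cube (420.00 mm²), the r=10.5 cylinder at (12, 3.5) partially overlaps it — only the 223.88 mm² overlap (of its 342.42 mm²) is removed, clipping the outline — area = 196.12 mm². Checking containment: the cross-section at z = 0.9 is a subset of the cross-section at z = 0.3.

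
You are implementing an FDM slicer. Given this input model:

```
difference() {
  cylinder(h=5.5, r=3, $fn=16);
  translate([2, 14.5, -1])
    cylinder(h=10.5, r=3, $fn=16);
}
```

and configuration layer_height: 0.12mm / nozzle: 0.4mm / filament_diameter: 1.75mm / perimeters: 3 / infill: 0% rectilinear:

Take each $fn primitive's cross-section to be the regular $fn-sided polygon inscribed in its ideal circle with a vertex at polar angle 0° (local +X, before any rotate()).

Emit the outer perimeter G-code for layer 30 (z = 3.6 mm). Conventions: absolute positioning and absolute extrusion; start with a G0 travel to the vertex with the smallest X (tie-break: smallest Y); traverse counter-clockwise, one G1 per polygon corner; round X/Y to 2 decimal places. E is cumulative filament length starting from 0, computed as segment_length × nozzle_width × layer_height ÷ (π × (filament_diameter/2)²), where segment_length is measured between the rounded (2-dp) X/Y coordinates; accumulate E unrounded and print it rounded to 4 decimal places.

At z = 3.6 mm: the r=3 cylinder gives a regular 16-gon of circumradius 3 (constant along its height); the cylinder at (2, 14.5): section is a regular 16-gon, circumradius r=3; Taking the first minus the rest: starting from the r=3 cylinder, the r=3 cylinder at (2, 14.5) misses the remaining region (no effect) — 1 connected region. The outline is a single polygon with 16 vertices. Extrusion per mm of travel: 0.4 × 0.12 / (π × 0.875²) = 0.019956. Accumulating E over each segment gives final E = 0.3736.

G0 X-3.00 Y0.00 Z3.60
G1 X-2.77 Y-1.15 E0.0234
G1 X-2.12 Y-2.12 E0.0467
G1 X-1.15 Y-2.77 E0.0700
G1 X0.00 Y-3.00 E0.0934
G1 X1.15 Y-2.77 E0.1168
G1 X2.12 Y-2.12 E0.1401
G1 X2.77 Y-1.15 E0.1634
G1 X3.00 Y0.00 E0.1868
G1 X2.77 Y1.15 E0.2102
G1 X2.12 Y2.12 E0.2335
G1 X1.15 Y2.77 E0.2568
G1 X0.00 Y3.00 E0.2802
G1 X-1.15 Y2.77 E0.3036
G1 X-2.12 Y2.12 E0.3269
G1 X-2.77 Y1.15 E0.3502
G1 X-3.00 Y0.00 E0.3736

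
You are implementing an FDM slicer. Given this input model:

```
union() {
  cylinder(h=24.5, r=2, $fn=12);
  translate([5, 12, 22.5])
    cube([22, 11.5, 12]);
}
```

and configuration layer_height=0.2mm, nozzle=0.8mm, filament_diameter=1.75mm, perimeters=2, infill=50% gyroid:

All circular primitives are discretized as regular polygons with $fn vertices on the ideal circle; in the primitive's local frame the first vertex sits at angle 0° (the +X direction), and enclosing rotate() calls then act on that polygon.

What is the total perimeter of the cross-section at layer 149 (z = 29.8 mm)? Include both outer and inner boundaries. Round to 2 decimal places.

At z = 29.8 mm: the cylinder does not reach this height (z outside [0, 24.5]); the 22×11.5 cube at (5, 12) contributes its full rectangle (perimeter 67.00 mm); Combining (union): only the 22×11.5 cube at (5, 12) is present, so the union is just that shape — boundary = 67.00 mm. Overall, the cross-section is a single solid region. Total boundary length (outer) = 67.00 mm.

67.00 mm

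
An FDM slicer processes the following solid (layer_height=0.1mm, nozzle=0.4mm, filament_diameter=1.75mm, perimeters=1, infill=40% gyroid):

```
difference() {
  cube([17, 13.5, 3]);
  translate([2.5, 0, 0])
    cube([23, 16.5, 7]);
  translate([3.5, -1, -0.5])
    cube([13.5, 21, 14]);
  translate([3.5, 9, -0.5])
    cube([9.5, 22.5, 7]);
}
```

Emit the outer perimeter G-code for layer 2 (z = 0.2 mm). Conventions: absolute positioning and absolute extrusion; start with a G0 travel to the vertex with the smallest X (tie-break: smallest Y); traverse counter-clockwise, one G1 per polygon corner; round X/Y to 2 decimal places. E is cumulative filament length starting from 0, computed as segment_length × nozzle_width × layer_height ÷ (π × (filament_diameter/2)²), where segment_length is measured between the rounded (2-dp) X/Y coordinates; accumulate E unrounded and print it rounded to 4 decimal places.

G0 X0.00 Y0.00 Z0.20
G1 X2.50 Y0.00 E0.0416
G1 X2.50 Y13.50 E0.2661
G1 X0.00 Y13.50 E0.3077
G1 X0.00 Y0.00 E0.5322

At z = 0.2 mm: the 17×13.5 cube contributes its full rectangle; the cube at (2.5, 0) (footprint 23×16.5) is included at this height; the cube at (3.5, -1) is present — its section is the full 13.5×21 rectangle; the cube at (3.5, 9) is present — its section is the full 9.5×22.5 rectangle; After the difference (first − rest): starting from the 17×13.5 cube, the 23×16.5 cube at (2.5, 0) partially overlaps it — only the 195.75 mm² overlap (of its 379.50 mm²) is removed, clipping the outline; the 13.5×21 cube at (3.5, -1) misses the remaining region (no effect); the 9.5×22.5 cube at (3.5, 9) misses the remaining region (no effect) — 1 connected region. The outline is a single polygon with 4 vertices. Extrusion per mm of travel: 0.4 × 0.1 / (π × 0.875²) = 0.016630. Accumulating E over each segment gives final E = 0.5322.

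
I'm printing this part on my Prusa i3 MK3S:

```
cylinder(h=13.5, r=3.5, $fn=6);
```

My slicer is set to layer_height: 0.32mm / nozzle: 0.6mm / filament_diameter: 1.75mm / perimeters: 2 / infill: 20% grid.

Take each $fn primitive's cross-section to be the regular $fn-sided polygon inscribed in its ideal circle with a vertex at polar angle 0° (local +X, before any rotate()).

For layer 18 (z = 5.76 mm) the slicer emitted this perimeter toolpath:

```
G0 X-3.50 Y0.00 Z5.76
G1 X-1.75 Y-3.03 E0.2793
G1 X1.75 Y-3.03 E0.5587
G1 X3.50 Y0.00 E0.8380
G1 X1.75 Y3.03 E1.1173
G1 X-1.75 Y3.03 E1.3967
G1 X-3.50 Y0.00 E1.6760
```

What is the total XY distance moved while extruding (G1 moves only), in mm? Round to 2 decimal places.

Sum the Euclidean lengths of each G1 segment: total = 21.00 mm.

21.00 mm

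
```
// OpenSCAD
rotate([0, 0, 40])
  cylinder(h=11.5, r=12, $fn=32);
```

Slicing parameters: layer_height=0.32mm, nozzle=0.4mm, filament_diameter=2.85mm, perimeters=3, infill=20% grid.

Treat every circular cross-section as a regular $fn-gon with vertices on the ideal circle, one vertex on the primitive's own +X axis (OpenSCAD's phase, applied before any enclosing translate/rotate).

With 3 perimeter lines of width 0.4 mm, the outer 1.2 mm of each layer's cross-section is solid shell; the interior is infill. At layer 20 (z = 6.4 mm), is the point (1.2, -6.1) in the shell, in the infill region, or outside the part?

At z = 6.4 mm: the cylinder: section is a regular 32-gon, circumradius r=12; (rotated 40° about Z; rotation is an isometry so areas/perimeters/island counts are preserved). Overall, the cross-section is a single solid region. Undo the 40° rotation: the query point maps to (-3.002, -5.444) in the un-rotated model frame. The nearest boundary edge runs (-6.67, -9.98)→(-4.59, -11.09); distance from the point to it = 5.73 mm. The point is inside the cross-section and 5.73 mm from the nearest boundary — more than the 1.2 mm shell width (3 × 0.4), so it's in the infill interior.

infill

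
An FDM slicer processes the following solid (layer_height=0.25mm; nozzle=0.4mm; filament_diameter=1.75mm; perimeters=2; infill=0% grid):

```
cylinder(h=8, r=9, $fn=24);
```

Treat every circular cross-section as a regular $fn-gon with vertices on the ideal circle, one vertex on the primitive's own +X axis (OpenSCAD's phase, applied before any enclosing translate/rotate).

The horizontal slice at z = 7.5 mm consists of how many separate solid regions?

1

At z = 7.5 mm: the r=9 cylinder gives a regular 24-gon of circumradius 9 (constant along its height). The result has 1 disconnected region.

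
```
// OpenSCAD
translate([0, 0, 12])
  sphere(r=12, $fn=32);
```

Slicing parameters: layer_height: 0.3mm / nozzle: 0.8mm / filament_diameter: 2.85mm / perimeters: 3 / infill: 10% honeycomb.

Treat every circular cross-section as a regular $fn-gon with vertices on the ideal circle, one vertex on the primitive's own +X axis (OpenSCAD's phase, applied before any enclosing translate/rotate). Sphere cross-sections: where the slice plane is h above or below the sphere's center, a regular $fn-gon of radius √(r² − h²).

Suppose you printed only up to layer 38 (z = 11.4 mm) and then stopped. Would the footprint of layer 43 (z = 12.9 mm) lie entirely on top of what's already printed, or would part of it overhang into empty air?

entirely on top

Compare the two slices. At z = 11.4: the r=12 sphere contributes a regular 32-gon of circumradius √(12²−0.6²) = 11.985 (area = (32/2)·11.985²·sin(360°/32) = 448.36 mm²). At z = 12.9: the r=12 sphere slices to a regular 32-gon of circumradius 11.966 (√(r²−h²) with h=0.9 from center) (area = (32/2)·11.966²·sin(360°/32) = 446.96 mm²). Checking containment: the cross-section at z = 12.9 is a subset of the cross-section at z = 11.4.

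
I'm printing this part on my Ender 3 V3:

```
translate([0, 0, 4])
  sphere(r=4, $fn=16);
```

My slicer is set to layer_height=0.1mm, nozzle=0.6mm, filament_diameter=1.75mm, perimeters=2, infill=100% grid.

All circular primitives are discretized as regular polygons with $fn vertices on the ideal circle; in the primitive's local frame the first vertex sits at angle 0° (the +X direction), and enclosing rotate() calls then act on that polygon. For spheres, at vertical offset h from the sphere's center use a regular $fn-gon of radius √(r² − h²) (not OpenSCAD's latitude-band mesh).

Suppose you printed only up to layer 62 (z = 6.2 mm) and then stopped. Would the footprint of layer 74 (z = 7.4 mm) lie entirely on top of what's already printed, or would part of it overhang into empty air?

entirely on top

Compare the two slices. At z = 6.2: the r=4 sphere slices to a regular 16-gon of circumradius 3.341 (√(r²−h²) with h=2.2 from center) (area = (16/2)·3.341²·sin(360°/16) = 34.17 mm²). At z = 7.4: the r=4 sphere slices to a regular 16-gon of circumradius 2.107 (√(r²−h²) with h=3.4 from center) (area = (16/2)·2.107²·sin(360°/16) = 13.59 mm²). Checking containment: the cross-section at z = 7.4 is a subset of the cross-section at z = 6.2.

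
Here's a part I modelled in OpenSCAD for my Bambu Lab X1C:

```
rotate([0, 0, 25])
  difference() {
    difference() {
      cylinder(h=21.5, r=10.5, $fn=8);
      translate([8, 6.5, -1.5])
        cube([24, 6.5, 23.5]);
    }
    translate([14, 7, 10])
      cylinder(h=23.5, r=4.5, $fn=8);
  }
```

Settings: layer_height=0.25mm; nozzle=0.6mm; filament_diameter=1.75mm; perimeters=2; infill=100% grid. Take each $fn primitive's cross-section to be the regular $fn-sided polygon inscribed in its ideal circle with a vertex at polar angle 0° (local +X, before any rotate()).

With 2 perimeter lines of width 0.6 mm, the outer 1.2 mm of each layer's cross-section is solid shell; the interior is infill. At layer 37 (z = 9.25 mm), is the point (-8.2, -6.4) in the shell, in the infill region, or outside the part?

At z = 9.25 mm: the r=10.5 cylinder contributes a regular 8-gon of circumradius 10.5; the cube at (8, 6.5) is present — its section is the full 24×6.5 rectangle; Taking the first minus the rest: starting from the r=10.5 cylinder, the 24×6.5 cube at (8, 6.5) misses the remaining region (no effect) — 1 connected region; the cylinder at (14, 7) does not reach this height (z outside [10, 33.5]); After the difference (first − rest): none of the subtracted shapes is present at this height, so the result so far is unchanged — 1 connected region; (rotated 25° about Z; rotation is an isometry so areas/perimeters/island counts are preserved). Overall, the cross-section is a single solid region. Undo the 25° rotation: the query point maps to (-10.136, -2.335) in the un-rotated model frame. The nearest boundary edge runs (-7.42, -7.42)→(-10.50, 0.00); distance from the point to it = 0.56 mm. The point is not inside any of the regions above, so it lies outside the cross-section (0.56 mm from the nearest boundary).

outside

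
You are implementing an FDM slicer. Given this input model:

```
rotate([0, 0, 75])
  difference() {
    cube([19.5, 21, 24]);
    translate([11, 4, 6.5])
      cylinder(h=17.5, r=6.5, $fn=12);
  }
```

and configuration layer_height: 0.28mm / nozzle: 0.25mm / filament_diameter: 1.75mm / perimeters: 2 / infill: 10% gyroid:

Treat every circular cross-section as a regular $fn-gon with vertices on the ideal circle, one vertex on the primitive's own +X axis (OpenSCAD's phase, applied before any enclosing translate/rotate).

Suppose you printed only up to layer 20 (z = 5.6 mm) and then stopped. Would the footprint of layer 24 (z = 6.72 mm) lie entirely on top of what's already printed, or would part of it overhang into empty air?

Compare the two slices. At z = 5.6: the cube is present — its section is the full 19.5×21 rectangle (area 409.50 mm²); the cylinder at (11, 4) is not intersected at this z (z outside [6.5, 24]); Taking the first minus the rest: none of the subtracted shapes is present at this height, so the 19.5×21 cube is unchanged — area = 409.50 mm²; (rotated 75° about Z; rotation is an isometry so areas/perimeters/island counts are preserved). At z = 6.72: the 19.5×21 cube contributes its full rectangle (area 409.50 mm²); the r=6.5 cylinder at (11, 4) gives a regular 12-gon of circumradius 6.5 (constant along its height) (area = (12/2)·6.500²·sin(360°/12) = 126.75 mm²); After the difference (first − rest): starting from the 19.5×21 cube (409.50 mm²), the r=6.5 cylinder at (11, 4) partially overlaps it — only the 110.68 mm² overlap (of its 126.75 mm²) is removed, clipping the outline — area = 298.82 mm²; (rotated 75° about Z; rotation is an isometry so areas/perimeters/island counts are preserved). Checking containment: the cross-section at z = 6.72 is a subset of the cross-section at z = 5.6.

entirely on top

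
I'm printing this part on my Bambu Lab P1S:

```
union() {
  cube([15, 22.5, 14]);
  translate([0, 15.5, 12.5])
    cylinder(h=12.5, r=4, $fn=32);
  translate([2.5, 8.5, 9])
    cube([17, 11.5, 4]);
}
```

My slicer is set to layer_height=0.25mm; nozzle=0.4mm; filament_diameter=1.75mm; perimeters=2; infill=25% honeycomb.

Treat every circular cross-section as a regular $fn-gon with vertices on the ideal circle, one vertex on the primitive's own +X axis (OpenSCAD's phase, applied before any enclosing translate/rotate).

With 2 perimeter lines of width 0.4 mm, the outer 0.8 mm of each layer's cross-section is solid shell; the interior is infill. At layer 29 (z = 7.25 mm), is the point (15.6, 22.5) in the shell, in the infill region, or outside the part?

At z = 7.25 mm: the cube is present — its section is the full 15×22.5 rectangle; the cylinder at (0, 15.5) does not reach this height (z outside [12.5, 25]); the cube at (2.5, 8.5) is not intersected at this z (z outside [9, 13]); Taking the union: only the 15×22.5 cube is present, so the union is just that shape — 1 connected region. Overall, the cross-section is a single solid region. The nearest boundary edge runs (15.00, 0.00)→(15.00, 22.50); distance from the point to it = 0.60 mm. The point is not inside any of the regions above, so it lies outside the cross-section (0.60 mm from the nearest boundary).

outside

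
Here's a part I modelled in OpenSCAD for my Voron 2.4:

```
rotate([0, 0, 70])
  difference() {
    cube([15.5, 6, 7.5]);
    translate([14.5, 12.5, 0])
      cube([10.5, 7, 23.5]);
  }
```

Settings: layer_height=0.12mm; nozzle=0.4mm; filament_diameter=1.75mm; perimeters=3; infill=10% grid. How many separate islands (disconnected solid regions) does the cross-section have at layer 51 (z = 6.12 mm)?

1

At z = 6.12 mm: the 15.5×6 cube contributes its full rectangle; the cube at (14.5, 12.5) (footprint 10.5×7) is included at this height; Subtracting the remaining from the first: starting from the 15.5×6 cube, the 10.5×7 cube at (14.5, 12.5) misses the remaining region (no effect) — 1 connected region; (rotated 70° about Z; rotation is an isometry so areas/perimeters/island counts are preserved). Overall, the cross-section is a single solid region. Island count = 1.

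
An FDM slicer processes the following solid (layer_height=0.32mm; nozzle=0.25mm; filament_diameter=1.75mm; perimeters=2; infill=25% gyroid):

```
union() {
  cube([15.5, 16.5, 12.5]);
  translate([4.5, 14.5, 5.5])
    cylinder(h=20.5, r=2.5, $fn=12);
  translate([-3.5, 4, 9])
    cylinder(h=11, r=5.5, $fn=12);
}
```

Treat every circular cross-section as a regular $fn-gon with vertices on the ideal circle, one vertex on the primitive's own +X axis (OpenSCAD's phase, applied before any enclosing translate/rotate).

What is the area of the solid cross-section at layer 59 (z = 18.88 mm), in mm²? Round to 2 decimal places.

109.50 mm²

At z = 18.88 mm: the cube is not intersected at this z (z outside [0, 12.5]); the r=2.5 cylinder at (4.5, 14.5) contributes a regular 12-gon of circumradius 2.5 (area = (12/2)·2.500²·sin(360°/12) = 18.75 mm²); the cylinder at (-3.5, 4): section is a regular 12-gon, circumradius r=5.5 (area = (12/2)·5.500²·sin(360°/12) = 90.75 mm²); Merging all regions: the 2 present regions are separate (no shared area or edge), so areas and boundary lengths simply add and each stays a separate island — area = 109.50 mm². Overall, the cross-section has 2 separate islands. Net area = 109.50 mm².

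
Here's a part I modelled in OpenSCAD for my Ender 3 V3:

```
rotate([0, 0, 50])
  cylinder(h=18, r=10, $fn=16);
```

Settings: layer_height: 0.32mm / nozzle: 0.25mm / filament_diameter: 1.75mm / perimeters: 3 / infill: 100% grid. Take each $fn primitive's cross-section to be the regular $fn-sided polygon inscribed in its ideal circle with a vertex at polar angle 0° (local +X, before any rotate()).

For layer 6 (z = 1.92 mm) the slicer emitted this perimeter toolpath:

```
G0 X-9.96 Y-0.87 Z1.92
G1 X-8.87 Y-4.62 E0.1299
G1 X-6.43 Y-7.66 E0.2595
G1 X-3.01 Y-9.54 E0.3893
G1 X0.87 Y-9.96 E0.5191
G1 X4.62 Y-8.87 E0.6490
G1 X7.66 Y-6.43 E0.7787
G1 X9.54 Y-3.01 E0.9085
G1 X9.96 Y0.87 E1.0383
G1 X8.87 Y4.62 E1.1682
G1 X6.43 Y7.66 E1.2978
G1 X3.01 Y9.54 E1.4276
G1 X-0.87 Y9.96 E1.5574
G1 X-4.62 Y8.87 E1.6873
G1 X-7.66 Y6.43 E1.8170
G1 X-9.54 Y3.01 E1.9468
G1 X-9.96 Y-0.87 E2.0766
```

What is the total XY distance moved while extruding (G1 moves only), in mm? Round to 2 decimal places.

62.43 mm

Sum the Euclidean lengths of each G1 segment: total = 62.43 mm.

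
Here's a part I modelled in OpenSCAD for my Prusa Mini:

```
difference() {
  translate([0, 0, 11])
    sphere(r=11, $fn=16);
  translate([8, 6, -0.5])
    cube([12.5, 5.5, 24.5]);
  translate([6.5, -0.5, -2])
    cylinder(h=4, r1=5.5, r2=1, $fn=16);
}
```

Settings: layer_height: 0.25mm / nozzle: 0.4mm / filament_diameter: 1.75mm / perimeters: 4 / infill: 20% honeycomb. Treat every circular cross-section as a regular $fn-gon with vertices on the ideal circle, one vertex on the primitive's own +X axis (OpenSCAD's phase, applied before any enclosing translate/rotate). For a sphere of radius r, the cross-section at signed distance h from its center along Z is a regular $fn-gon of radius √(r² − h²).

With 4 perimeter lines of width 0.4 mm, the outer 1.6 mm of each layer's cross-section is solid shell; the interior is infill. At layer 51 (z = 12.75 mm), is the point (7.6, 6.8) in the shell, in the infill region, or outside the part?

shell

At z = 12.75 mm: the r=11 sphere contributes a regular 16-gon of circumradius √(11²−1.75²) = 10.860; the 12.5×5.5 cube at (8, 6) contributes its full rectangle; the cone at (6.5, -0.5) is absent (z outside [-2, 2]); After the difference (first − rest): starting from the r=11 sphere, the 12.5×5.5 cube at (8, 6) partially overlaps it — only the 0.48 mm² overlap (of its 68.75 mm²) is removed, clipping the outline — 1 connected region. Overall, the cross-section is a single solid region. The nearest boundary edge runs (8.00, 7.20)→(8.00, 6.00); distance from the point to it = 0.40 mm. The point is inside the cross-section, 0.40 mm from the nearest boundary — within the 1.6 mm shell band (4 × 0.4).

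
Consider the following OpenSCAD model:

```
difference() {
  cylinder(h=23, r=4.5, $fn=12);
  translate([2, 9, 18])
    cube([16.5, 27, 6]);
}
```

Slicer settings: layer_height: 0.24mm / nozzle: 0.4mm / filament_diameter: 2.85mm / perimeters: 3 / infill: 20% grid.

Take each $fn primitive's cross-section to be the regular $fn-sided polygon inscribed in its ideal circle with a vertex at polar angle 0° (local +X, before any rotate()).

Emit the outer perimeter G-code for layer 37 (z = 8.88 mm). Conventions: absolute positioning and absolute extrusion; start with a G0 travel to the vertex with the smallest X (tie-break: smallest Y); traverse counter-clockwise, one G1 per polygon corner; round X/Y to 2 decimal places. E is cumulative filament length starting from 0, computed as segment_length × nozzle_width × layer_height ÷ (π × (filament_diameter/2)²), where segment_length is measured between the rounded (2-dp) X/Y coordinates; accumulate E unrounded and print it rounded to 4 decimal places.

At z = 8.88 mm: the r=4.5 cylinder gives a regular 12-gon of circumradius 4.5 (constant along its height); the cube at (2, 9) does not reach this height (z outside [18, 24]); After the difference (first − rest): none of the subtracted shapes is present at this height, so the r=4.5 cylinder is unchanged — 1 connected region. The outline is a single polygon with 12 vertices. Extrusion per mm of travel: 0.4 × 0.24 / (π × 1.425²) = 0.015048. Accumulating E over each segment gives final E = 0.4208.

G0 X-4.50 Y0.00 Z8.88
G1 X-3.90 Y-2.25 E0.0350
G1 X-2.25 Y-3.90 E0.0702
G1 X0.00 Y-4.50 E0.1052
G1 X2.25 Y-3.90 E0.1402
G1 X3.90 Y-2.25 E0.1754
G1 X4.50 Y0.00 E0.2104
G1 X3.90 Y2.25 E0.2454
G1 X2.25 Y3.90 E0.2806
G1 X0.00 Y4.50 E0.3156
G1 X-2.25 Y3.90 E0.3506
G1 X-3.90 Y2.25 E0.3858
G1 X-4.50 Y0.00 E0.4208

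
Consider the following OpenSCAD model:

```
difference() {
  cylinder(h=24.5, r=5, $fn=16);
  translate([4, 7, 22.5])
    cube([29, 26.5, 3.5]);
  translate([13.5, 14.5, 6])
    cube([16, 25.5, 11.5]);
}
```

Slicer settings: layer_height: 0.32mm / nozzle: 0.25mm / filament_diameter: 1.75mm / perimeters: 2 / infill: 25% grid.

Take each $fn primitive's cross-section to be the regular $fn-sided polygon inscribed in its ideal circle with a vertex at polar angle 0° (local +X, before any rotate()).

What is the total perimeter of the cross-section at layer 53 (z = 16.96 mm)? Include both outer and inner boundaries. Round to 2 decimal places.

At z = 16.96 mm: the r=5 cylinder gives a regular 16-gon of circumradius 5 (constant along its height) (perimeter = 2·16·5.000·sin(180°/16) = 31.21 mm); the cube at (4, 7) is not intersected at this z (z outside [22.5, 26]); the 16×25.5 cube at (13.5, 14.5) contributes its full rectangle (perimeter 83.00 mm); Subtracting the remaining from the first: starting from the r=5 cylinder, the 16×25.5 cube at (13.5, 14.5) misses the remaining region (no effect) — boundary = 31.21 mm. Overall, the cross-section is a single solid region. Total boundary length (outer) = 31.21 mm.

31.21 mm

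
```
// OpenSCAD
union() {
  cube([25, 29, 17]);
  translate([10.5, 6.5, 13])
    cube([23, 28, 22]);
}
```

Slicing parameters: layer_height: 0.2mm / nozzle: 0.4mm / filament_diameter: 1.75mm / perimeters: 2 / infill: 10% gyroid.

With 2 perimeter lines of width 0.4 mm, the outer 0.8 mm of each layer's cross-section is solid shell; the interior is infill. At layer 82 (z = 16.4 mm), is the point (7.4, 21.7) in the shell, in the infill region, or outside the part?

At z = 16.4 mm: the cube (footprint 25×29) is included at this height; the cube at (10.5, 6.5) (footprint 23×28) is included at this height; Merging all regions: the regions partially overlap (shared area 326.25 mm²), so overlapping operands fuse into one piece — 1 connected region. Overall, the cross-section is a single solid region. The nearest boundary edge runs (0.00, 29.00)→(10.50, 29.00); distance from the point to it = 7.30 mm. The point is inside the cross-section and 7.30 mm from the nearest boundary — more than the 0.8 mm shell width (2 × 0.4), so it's in the infill interior.

infill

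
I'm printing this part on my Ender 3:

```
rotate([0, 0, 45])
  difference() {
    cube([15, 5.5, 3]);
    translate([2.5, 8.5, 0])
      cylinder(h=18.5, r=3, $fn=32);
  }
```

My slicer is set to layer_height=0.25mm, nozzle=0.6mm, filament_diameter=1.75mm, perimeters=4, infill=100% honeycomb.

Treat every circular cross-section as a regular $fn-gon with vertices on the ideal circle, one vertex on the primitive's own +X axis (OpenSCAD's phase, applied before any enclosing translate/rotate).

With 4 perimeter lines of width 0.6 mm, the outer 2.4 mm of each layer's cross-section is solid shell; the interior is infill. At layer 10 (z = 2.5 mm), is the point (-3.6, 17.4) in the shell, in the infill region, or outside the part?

At z = 2.5 mm: the cube is present — its section is the full 15×5.5 rectangle; the r=3 cylinder at (2.5, 8.5) gives a regular 32-gon of circumradius 3 (constant along its height); Taking the first minus the rest: starting from the 15×5.5 cube, the r=3 cylinder at (2.5, 8.5) misses the remaining region (no effect) — 1 connected region; (rotated 45° about Z; rotation is an isometry so areas/perimeters/island counts are preserved). Overall, the cross-section is a single solid region. Undo the 45° rotation: the query point maps to (9.758, 14.849) in the un-rotated model frame. The nearest boundary edge runs (2.50, 5.50)→(15.00, 5.50); distance from the point to it = 9.35 mm. The point is not inside any of the regions above, so it lies outside the cross-section (9.35 mm from the nearest boundary).

outside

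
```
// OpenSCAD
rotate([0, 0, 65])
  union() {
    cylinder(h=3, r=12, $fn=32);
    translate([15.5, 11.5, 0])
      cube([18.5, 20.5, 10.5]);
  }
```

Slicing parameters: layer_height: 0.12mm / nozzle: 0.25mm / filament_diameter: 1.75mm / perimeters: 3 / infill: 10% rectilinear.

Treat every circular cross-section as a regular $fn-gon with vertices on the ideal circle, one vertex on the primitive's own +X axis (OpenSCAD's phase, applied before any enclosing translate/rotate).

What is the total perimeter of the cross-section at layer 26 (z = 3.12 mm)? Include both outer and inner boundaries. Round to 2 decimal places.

78.00 mm

At z = 3.12 mm: the cylinder is not intersected at this z (z outside [0, 3]); the cube at (15.5, 11.5) (footprint 18.5×20.5) is included at this height (perimeter 78.00 mm); Merging all regions: only the 18.5×20.5 cube at (15.5, 11.5) is present, so the union is just that shape — boundary = 78.00 mm; (whole slice rotated 65° about Z — lengths, areas and connectivity unchanged). Overall, the cross-section is a single solid region. Total boundary length (outer) = 78.00 mm.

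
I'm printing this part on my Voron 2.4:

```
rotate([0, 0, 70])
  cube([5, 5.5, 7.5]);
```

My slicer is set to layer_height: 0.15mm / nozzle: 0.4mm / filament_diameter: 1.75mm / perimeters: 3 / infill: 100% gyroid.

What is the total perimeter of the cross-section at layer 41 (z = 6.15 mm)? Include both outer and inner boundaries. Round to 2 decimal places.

At z = 6.15 mm: the cube is present — its section is the full 5×5.5 rectangle (perimeter 21.00 mm); (whole slice rotated 70° about Z — lengths, areas and connectivity unchanged). Overall, the cross-section is a single solid region. Total boundary length (outer) = 21.00 mm.

21.00 mm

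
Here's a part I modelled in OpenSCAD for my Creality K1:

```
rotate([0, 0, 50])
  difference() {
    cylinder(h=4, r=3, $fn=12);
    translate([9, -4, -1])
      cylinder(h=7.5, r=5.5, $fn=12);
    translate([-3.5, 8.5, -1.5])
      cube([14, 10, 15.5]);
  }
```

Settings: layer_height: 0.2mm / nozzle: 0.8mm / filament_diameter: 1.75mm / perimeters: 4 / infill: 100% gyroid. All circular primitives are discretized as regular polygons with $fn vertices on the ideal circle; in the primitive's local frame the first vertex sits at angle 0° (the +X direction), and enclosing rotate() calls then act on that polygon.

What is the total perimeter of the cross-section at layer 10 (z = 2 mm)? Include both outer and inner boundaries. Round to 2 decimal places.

At z = 2 mm: the r=3 cylinder gives a regular 12-gon of circumradius 3 (constant along its height) (perimeter = 2·12·3.000·sin(180°/12) = 18.63 mm); the r=5.5 cylinder at (9, -4) contributes a regular 12-gon of circumradius 5.5 (perimeter = 2·12·5.500·sin(180°/12) = 34.16 mm); the cube at (-3.5, 8.5) (footprint 14×10) is included at this height (perimeter 48.00 mm); After the difference (first − rest): starting from the r=3 cylinder, the r=5.5 cylinder at (9, -4) misses the remaining region (no effect); the 14×10 cube at (-3.5, 8.5) misses the remaining region (no effect) — boundary = 18.63 mm; (rotated 50° about Z; rotation is an isometry so areas/perimeters/island counts are preserved). Overall, the cross-section is a single solid region. Total boundary length (outer) = 18.63 mm.

18.63 mm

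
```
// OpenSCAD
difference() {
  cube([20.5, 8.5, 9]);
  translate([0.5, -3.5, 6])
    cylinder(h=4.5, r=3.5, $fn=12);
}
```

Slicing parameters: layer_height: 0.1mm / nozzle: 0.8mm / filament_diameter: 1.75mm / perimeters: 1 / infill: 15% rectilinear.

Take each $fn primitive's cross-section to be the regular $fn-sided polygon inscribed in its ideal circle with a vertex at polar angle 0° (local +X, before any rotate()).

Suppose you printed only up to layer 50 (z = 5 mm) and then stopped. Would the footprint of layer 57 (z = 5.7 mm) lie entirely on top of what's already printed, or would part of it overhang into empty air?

Compare the two slices. At z = 5: the cube is present — its section is the full 20.5×8.5 rectangle (area 174.25 mm²); the cylinder at (0.5, -3.5) does not reach this height (z outside [6, 10.5]); Taking the first minus the rest: none of the subtracted shapes is present at this height, so the 20.5×8.5 cube is unchanged — area = 174.25 mm². At z = 5.7: the cube (footprint 20.5×8.5) is included at this height (area 174.25 mm²); the cylinder at (0.5, -3.5) is absent (z outside [6, 10.5]); After the difference (first − rest): none of the subtracted shapes is present at this height, so the 20.5×8.5 cube is unchanged — area = 174.25 mm². Checking containment: the cross-section at z = 5.7 is a subset of the cross-section at z = 5.

entirely on top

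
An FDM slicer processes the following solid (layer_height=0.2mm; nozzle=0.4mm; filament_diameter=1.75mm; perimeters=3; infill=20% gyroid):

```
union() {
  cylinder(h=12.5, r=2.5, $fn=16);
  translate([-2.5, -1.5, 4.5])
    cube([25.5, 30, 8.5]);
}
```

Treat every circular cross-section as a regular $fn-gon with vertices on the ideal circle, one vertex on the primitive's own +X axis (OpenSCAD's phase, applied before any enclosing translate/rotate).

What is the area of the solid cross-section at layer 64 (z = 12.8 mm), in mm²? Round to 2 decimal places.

765.00 mm²

At z = 12.8 mm: the cylinder is absent (z outside [0, 12.5]); the 25.5×30 cube at (-2.5, -1.5) contributes its full rectangle (area 765.00 mm²); Combining (union): only the 25.5×30 cube at (-2.5, -1.5) is present, so the union is just that shape — area = 765.00 mm². Overall, the cross-section is a single solid region. Net area = 765.00 mm².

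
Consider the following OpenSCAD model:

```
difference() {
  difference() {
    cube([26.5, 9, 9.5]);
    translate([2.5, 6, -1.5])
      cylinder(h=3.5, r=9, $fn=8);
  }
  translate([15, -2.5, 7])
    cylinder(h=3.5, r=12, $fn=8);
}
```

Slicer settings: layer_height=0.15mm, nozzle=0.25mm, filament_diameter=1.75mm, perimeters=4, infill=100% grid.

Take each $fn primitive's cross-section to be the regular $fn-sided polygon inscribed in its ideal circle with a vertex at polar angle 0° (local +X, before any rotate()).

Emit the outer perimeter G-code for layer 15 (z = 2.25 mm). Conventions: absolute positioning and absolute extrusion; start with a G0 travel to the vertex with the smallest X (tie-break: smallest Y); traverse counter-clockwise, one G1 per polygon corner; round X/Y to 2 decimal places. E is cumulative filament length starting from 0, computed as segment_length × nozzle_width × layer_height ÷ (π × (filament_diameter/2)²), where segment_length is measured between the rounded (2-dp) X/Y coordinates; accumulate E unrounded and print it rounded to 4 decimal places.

G0 X0.00 Y0.00 Z2.25
G1 X26.50 Y0.00 E0.4132
G1 X26.50 Y9.00 E0.5535
G1 X0.00 Y9.00 E0.9666
G1 X0.00 Y0.00 E1.1069

At z = 2.25 mm: the cube is present — its section is the full 26.5×9 rectangle; the cylinder at (2.5, 6) does not reach this height (z outside [-1.5, 2]); Subtracting the remaining from the first: none of the subtracted shapes is present at this height, so the 26.5×9 cube is unchanged — 1 connected region; the cylinder at (15, -2.5) is absent (z outside [7, 10.5]); Subtracting the remaining from the first: none of the subtracted shapes is present at this height, so the result so far is unchanged — 1 connected region. The outline is a single polygon with 4 vertices. Extrusion per mm of travel: 0.25 × 0.15 / (π × 0.875²) = 0.015591. Accumulating E over each segment gives final E = 1.1069.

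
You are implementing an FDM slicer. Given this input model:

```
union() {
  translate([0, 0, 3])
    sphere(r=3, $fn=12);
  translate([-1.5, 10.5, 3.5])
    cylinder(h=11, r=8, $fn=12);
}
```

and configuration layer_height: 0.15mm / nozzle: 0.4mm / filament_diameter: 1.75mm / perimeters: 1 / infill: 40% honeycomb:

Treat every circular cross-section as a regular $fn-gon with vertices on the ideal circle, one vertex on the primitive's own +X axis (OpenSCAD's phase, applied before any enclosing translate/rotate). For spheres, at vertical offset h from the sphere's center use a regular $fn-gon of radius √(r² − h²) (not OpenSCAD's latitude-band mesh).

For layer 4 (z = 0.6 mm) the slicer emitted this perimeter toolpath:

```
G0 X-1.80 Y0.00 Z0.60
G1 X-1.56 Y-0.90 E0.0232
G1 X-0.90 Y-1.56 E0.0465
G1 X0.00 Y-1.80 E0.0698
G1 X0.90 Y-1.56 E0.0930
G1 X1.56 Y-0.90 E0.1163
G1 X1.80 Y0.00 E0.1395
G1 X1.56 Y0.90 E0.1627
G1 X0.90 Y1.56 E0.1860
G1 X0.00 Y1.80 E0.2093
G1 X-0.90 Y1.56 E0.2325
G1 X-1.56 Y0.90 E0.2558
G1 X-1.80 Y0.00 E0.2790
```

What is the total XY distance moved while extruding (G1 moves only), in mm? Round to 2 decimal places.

11.19 mm

Sum the Euclidean lengths of each G1 segment: total = 11.19 mm.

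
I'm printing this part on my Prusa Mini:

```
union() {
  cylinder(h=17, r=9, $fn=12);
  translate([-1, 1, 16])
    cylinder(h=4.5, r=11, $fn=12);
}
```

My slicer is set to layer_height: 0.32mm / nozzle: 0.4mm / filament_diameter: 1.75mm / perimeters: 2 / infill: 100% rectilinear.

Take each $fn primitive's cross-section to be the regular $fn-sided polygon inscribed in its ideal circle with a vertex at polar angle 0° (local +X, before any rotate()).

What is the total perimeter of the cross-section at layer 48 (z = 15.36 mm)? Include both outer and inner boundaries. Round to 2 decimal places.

At z = 15.36 mm: the cylinder: section is a regular 12-gon, circumradius r=9 (perimeter = 2·12·9.000·sin(180°/12) = 55.90 mm); the cylinder at (-1, 1) is absent (z outside [16, 20.5]); Taking the union: only the r=9 cylinder is present, so the union is just that shape — boundary = 55.90 mm. Overall, the cross-section is a single solid region. Total boundary length (outer) = 55.90 mm.

55.90 mm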